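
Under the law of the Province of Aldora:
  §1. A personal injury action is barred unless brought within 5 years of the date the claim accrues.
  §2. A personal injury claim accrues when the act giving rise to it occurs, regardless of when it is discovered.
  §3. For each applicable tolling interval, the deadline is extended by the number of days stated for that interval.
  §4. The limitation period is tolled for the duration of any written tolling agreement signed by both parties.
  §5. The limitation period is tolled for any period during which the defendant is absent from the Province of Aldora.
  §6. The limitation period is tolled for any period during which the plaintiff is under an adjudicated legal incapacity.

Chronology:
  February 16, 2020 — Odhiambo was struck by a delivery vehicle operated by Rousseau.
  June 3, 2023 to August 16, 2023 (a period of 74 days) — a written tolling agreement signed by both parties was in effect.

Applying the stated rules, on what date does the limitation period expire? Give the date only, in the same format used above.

May 1, 2025

The claim accrued on February 16, 2020, the date of the act.
Adding the 5 years base period to February 16, 2020 gives a deadline of February 16, 2025, before any tolling.
Because the written tolling agreement ran from June 3, 2023 to August 16, 2023, the deadline is extended by 74 days to May 1, 2025.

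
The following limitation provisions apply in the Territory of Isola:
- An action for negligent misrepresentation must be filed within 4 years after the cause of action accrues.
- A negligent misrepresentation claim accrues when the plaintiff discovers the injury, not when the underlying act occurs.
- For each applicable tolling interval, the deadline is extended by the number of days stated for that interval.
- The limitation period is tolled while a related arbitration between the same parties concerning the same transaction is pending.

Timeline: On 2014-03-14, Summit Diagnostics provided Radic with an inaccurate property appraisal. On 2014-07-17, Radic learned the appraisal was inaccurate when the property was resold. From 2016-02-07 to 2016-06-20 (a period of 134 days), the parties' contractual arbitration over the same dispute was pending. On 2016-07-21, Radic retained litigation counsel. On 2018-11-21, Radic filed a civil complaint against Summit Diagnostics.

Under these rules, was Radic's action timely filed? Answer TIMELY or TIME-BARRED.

Accrual is tied to discovery, so the period began on 2014-07-17 rather than on 2014-03-14 when the act occurred.
Adding the 4 years base period to 2014-07-17 gives a deadline of 2018-07-17, before any tolling.
The pending related arbitration from 2016-02-07 to 2016-06-20 tolled the period for 134 days, extending the deadline to 2018-11-28.
None of the other events listed affects the running of the period under the stated rules.
The 2018-11-21 filing precedes the 2018-11-28 deadline; the claim is timely.

TIMELY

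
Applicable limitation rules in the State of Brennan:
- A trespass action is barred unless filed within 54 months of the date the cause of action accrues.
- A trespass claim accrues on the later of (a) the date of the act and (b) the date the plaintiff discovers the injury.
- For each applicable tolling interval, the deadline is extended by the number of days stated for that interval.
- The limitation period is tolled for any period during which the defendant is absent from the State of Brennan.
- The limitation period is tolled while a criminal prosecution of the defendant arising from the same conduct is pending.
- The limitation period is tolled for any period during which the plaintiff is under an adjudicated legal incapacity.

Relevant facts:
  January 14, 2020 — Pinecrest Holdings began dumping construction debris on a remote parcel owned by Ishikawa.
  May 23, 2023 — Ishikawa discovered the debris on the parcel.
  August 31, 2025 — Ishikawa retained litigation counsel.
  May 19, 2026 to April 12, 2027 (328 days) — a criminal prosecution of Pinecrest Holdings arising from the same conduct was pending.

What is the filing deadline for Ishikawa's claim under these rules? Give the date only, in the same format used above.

October 16, 2028

The claim accrued on May 23, 2023 — the later of the January 14, 2020 act and the May 23, 2023 discovery.
Adding the 54 months base period to May 23, 2023 gives a deadline of November 23, 2027, before any tolling.
The period was tolled for 328 days by the pending criminal prosecution (May 19, 2026 to April 12, 2027), pushing the deadline to October 16, 2028.
None of the other events listed affects the running of the period under the stated rules.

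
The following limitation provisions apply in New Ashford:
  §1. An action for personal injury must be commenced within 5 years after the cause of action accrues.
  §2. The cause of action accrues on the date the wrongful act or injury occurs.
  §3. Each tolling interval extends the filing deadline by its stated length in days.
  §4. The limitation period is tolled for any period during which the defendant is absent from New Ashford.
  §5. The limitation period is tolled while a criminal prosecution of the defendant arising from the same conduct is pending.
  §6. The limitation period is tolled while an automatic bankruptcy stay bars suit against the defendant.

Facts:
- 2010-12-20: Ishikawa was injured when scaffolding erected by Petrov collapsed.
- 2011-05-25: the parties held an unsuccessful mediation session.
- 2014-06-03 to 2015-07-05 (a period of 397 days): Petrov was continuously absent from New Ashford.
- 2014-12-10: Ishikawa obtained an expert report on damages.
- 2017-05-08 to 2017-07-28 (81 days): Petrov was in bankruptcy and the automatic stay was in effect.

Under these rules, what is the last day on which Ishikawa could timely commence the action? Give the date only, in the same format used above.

The limitation period began to run on 2010-12-20.
5 years from 2010-12-20 is 2015-12-20.
Because the defendant's absence from the jurisdiction ran from 2014-06-03 to 2015-07-05, the deadline is extended by 397 days to 2017-01-20.
By the time the automatic bankruptcy stay began on 2017-05-08, the limitation period had already expired on 2017-01-20; that interval cannot revive it.
Nothing else in the chronology tolls or restarts the period.

2017-01-20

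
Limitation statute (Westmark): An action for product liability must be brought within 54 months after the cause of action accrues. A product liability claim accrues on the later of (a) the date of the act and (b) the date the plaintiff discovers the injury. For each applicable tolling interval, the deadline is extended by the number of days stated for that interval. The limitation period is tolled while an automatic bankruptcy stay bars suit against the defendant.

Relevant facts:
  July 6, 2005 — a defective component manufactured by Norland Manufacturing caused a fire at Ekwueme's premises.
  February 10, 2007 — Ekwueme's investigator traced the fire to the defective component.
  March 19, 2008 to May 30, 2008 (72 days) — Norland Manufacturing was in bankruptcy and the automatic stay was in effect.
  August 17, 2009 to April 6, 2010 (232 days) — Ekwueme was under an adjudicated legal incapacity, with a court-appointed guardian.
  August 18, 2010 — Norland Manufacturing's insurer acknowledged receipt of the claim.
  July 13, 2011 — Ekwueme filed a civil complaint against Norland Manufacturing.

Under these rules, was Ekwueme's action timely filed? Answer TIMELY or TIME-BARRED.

Because discovery on February 10, 2007 post-dates the July 6, 2005 act, accrual under the later-of rule falls on February 10, 2007.
The untolled deadline — 54 months after February 10, 2007 — is August 10, 2011.
Because the automatic bankruptcy stay ran from March 19, 2008 to May 30, 2008, the deadline is extended by 72 days to October 21, 2011.
Although the plaintiff's incapacity ran from August 17, 2009 to April 6, 2010, the stated rules do not make that a tolling event, so it is disregarded.
The other events in the timeline have no effect on the limitation period under the stated rules.
Ekwueme filed on July 13, 2011, before the October 21, 2011 deadline, so the action is timely.

TIMELY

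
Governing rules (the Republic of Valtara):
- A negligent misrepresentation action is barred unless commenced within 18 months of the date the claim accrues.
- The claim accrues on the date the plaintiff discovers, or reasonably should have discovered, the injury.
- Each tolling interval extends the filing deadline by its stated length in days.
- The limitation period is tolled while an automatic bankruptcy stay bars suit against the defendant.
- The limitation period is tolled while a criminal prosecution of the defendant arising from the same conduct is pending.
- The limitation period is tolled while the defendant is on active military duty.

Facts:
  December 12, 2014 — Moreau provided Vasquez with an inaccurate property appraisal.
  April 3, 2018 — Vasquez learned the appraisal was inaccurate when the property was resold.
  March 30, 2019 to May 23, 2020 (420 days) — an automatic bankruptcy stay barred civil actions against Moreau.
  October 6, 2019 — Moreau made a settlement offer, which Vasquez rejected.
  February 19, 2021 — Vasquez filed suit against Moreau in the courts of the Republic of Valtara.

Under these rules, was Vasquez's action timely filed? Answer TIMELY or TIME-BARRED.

TIME-BARRED

Accrual is tied to discovery, so the period began on April 3, 2018 rather than on December 12, 2014 when the act occurred.
Adding the 18 months base period to April 3, 2018 gives a deadline of October 3, 2019, before any tolling.
The automatic bankruptcy stay from March 30, 2019 to May 23, 2020 tolled the period for 420 days, extending the deadline to November 26, 2020.
None of the other events listed affects the running of the period under the stated rules.
Vasquez filed on February 19, 2021, after the November 26, 2020 deadline, so the action is time-barred.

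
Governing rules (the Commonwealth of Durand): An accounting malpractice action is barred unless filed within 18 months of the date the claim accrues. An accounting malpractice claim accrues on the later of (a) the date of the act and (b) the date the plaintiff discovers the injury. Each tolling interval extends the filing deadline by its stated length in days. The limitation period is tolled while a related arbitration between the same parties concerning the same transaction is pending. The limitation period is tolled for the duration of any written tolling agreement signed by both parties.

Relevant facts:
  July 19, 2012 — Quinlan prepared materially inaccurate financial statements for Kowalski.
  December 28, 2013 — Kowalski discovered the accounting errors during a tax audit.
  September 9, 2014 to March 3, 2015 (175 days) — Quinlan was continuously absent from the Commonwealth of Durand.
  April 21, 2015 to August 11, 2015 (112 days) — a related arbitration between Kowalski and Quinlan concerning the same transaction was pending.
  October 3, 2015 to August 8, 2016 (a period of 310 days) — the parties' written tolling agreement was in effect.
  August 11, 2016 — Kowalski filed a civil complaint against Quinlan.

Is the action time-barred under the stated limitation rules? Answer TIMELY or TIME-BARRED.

TIMELY

Taking the later of the act (July 19, 2012) and discovery (December 28, 2013), the claim accrued on December 28, 2013.
Adding the 18 months base period to December 28, 2013 gives a deadline of June 28, 2015, before any tolling.
Because the pending related arbitration ran from April 21, 2015 to August 11, 2015, the deadline is extended by 112 days to October 18, 2015.
The period was tolled for 310 days by the written tolling agreement (October 3, 2015 to August 8, 2016), pushing the deadline to August 23, 2016.
The defendant's absence from the jurisdiction from September 9, 2014 to March 3, 2015 does not toll the period, because no stated rule makes the defendant's absence a tolling event.
The August 11, 2016 filing precedes the August 23, 2016 deadline; the claim is timely.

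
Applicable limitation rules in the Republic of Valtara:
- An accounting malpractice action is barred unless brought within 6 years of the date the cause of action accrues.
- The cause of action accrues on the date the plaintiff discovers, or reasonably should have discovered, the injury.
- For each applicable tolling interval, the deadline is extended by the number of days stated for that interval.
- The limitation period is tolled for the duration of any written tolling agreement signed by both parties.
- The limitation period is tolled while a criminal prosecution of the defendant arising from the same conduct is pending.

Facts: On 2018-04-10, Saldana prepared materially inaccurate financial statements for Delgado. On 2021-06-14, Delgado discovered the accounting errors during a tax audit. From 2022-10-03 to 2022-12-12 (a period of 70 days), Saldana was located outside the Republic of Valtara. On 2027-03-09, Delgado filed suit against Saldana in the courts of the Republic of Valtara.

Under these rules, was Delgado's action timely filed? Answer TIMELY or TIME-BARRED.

TIMELY

Accrual is tied to discovery, so the period began on 2021-06-14 rather than on 2018-04-10 when the act occurred.
6 years from 2021-06-14 is 2027-06-14.
No stated provision tolls the period for the defendant's absence, so the interval from 2022-10-03 to 2022-12-12 has no effect on the deadline.
Delgado filed on 2027-03-09, before the 2027-06-14 deadline, so the action is timely.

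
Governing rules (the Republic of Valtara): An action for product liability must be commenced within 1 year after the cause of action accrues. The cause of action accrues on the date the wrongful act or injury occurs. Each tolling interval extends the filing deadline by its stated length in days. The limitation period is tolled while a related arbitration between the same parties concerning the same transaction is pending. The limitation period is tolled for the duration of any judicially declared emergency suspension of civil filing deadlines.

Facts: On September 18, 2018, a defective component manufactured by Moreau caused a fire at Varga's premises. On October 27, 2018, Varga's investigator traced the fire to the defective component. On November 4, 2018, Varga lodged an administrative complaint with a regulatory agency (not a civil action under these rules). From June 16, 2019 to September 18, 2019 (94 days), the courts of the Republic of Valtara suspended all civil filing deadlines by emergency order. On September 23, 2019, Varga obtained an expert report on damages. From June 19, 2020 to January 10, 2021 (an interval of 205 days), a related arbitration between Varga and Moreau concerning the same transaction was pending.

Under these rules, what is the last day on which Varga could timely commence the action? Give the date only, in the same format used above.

December 21, 2019

Accrual is governed by the date of the act, so the period began to run on September 18, 2018; the later discovery on October 27, 2018 is irrelevant under the stated rule.
The untolled deadline — 1 year after September 18, 2018 — is September 18, 2019.
The emergency suspension of filing deadlines from June 16, 2019 to September 18, 2019 tolled the period for 94 days, extending the deadline to December 21, 2019.
The pending related arbitration from June 19, 2020 to January 10, 2021 began after the period had already run on December 21, 2019, so it has no tolling effect.
The other events in the timeline have no effect on the limitation period under the stated rules.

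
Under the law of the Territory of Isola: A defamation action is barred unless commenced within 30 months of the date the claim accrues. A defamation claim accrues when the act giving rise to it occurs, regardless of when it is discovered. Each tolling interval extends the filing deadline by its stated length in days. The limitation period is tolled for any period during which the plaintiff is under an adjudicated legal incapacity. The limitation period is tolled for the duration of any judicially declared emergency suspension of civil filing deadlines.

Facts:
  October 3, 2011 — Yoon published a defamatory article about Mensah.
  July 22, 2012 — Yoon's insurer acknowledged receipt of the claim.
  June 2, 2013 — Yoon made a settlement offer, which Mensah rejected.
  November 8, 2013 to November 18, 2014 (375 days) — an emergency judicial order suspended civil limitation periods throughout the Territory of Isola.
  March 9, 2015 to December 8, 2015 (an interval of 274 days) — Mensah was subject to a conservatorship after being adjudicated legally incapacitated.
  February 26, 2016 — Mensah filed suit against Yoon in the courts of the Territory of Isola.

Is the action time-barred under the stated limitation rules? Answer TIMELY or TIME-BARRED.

The limitation period began to run on October 3, 2011.
Adding the 30 months base period to October 3, 2011 gives a deadline of April 3, 2014, before any tolling.
Because the emergency suspension of filing deadlines ran from November 8, 2013 to November 18, 2014, the deadline is extended by 375 days to April 13, 2015.
Because the plaintiff's legal incapacity ran from March 9, 2015 to December 8, 2015, the deadline is extended by 274 days to January 12, 2016.
Nothing else in the chronology tolls or restarts the period.
Filing on February 26, 2016 missed the January 12, 2016 deadline — the action is time-barred.

TIME-BARRED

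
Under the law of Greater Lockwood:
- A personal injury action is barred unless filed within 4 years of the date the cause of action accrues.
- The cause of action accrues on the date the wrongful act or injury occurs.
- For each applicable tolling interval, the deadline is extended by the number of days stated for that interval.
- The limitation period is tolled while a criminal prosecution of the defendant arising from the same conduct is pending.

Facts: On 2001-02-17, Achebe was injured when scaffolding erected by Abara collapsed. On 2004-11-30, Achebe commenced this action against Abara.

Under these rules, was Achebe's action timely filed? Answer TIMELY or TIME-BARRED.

TIMELY

The cause of action accrued on 2001-02-17, the date of the act.
The untolled deadline — 4 years after 2001-02-17 — is 2005-02-17.
The 2004-11-30 filing precedes the 2005-02-17 deadline; the claim is timely.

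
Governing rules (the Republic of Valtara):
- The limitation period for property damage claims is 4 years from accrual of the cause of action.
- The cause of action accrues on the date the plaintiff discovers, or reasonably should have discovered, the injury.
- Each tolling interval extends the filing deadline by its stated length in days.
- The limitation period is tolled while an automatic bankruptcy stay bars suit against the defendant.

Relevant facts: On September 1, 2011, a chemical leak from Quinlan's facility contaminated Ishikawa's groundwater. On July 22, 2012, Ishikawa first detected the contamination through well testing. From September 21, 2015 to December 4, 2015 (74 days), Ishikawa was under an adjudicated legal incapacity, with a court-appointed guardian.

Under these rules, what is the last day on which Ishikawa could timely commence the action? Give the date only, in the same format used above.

July 22, 2016

Accrual is tied to discovery, so the period began on July 22, 2012 rather than on September 1, 2011 when the act occurred.
Adding the 4 years base period to July 22, 2012 gives a deadline of July 22, 2016, before any tolling.
The plaintiff's legal incapacity from September 21, 2015 to December 4, 2015 does not toll the period, because no stated rule makes the plaintiff's incapacity a tolling event.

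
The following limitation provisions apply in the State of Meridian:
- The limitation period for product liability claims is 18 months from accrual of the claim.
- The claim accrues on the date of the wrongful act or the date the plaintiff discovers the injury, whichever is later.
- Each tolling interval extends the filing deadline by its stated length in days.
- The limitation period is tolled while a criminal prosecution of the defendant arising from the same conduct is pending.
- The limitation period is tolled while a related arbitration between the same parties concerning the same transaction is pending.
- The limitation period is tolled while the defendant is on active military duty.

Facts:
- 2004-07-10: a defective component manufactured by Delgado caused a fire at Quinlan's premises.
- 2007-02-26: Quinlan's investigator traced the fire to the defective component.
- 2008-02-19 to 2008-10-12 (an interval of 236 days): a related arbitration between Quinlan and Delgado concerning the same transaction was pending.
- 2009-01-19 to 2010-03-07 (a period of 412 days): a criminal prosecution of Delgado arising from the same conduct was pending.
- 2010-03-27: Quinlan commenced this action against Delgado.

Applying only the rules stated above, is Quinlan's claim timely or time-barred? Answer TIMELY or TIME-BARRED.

Because discovery on 2007-02-26 post-dates the 2004-07-10 act, accrual under the later-of rule falls on 2007-02-26.
Adding the 18 months base period to 2007-02-26 gives a deadline of 2008-08-26, before any tolling.
The period was tolled for 236 days by the pending related arbitration (2008-02-19 to 2008-10-12), pushing the deadline to 2009-04-19.
The pending criminal prosecution from 2009-01-19 to 2010-03-07 tolled the period for 412 days, extending the deadline to 2010-06-05.
Quinlan filed on 2010-03-27, before the 2010-06-05 deadline, so the action is timely.

TIMELY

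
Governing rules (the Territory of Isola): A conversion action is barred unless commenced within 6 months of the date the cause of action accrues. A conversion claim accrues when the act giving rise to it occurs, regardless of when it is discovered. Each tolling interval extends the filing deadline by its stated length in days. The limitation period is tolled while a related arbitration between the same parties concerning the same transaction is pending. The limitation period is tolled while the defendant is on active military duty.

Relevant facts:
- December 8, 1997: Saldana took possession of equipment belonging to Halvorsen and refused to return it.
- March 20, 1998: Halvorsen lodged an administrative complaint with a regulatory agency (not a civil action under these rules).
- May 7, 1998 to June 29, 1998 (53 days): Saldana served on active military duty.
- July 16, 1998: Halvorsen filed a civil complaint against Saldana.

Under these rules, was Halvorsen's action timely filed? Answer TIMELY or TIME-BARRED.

TIMELY

The claim accrued on December 8, 1997, when the wrongful act occurred.
Adding the 6 months base period to December 8, 1997 gives a deadline of June 8, 1998, before any tolling.
The period was tolled for 53 days by the defendant's active military service (May 7, 1998 to June 29, 1998), pushing the deadline to July 31, 1998.
None of the other events listed affects the running of the period under the stated rules.
Halvorsen filed on July 16, 1998, before the July 31, 1998 deadline, so the action is timely.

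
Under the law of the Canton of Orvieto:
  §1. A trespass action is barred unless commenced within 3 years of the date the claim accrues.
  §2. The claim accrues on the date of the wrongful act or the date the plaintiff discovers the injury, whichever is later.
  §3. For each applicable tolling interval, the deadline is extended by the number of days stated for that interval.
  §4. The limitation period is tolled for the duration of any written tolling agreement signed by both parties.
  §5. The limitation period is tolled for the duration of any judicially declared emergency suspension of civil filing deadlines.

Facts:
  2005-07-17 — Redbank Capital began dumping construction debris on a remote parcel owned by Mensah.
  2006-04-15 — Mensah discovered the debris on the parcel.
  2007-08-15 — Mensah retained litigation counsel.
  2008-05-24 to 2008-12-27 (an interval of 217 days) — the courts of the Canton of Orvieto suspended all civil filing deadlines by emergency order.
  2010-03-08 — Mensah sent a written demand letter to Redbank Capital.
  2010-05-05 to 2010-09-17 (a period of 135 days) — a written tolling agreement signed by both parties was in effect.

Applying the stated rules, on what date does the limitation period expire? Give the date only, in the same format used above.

Taking the later of the act (2005-07-17) and discovery (2006-04-15), the claim accrued on 2006-04-15.
3 years from 2006-04-15 is 2009-04-15.
The period was tolled for 217 days by the emergency suspension of filing deadlines (2008-05-24 to 2008-12-27), pushing the deadline to 2009-11-18.
By the time the written tolling agreement began on 2010-05-05, the limitation period had already expired on 2009-11-18; that interval cannot revive it.
The other events in the timeline have no effect on the limitation period under the stated rules.

2009-11-18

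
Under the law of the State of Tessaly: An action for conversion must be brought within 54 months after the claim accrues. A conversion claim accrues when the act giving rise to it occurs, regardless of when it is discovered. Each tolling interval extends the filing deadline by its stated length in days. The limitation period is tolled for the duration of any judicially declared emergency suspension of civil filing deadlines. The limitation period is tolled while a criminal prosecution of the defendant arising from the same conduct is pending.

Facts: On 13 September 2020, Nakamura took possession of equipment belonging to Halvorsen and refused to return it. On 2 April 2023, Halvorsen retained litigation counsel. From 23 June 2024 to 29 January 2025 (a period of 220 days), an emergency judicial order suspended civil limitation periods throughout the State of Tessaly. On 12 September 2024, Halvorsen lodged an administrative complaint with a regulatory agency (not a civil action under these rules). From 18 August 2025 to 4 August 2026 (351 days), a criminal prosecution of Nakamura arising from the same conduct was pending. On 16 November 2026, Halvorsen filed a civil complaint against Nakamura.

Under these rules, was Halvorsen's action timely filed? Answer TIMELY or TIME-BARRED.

The claim accrued on 13 September 2020, when the wrongful act occurred.
54 months from 13 September 2020 is 13 March 2025.
The emergency suspension of filing deadlines from 23 June 2024 to 29 January 2025 tolled the period for 220 days, extending the deadline to 19 October 2025.
The pending criminal prosecution from 18 August 2025 to 4 August 2026 tolled the period for 351 days, extending the deadline to 5 October 2026.
The other events in the timeline have no effect on the limitation period under the stated rules.
The 16 November 2026 filing falls after the 5 October 2026 deadline; the claim is time-barred.

TIME-BARRED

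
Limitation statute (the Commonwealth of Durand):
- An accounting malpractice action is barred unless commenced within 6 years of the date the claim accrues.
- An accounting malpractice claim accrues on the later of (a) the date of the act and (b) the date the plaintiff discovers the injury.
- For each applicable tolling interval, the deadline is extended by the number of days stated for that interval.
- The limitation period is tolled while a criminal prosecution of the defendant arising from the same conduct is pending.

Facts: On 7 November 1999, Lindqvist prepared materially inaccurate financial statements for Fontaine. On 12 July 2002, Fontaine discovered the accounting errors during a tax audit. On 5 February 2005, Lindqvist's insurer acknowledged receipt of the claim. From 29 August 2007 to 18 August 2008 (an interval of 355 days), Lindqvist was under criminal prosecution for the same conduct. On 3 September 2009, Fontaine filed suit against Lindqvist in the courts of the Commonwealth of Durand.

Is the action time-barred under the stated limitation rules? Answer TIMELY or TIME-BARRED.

TIME-BARRED

The claim accrued on 12 July 2002 — the later of the 7 November 1999 act and the 12 July 2002 discovery.
Adding the 6 years base period to 12 July 2002 gives a deadline of 12 July 2008, before any tolling.
Because the pending criminal prosecution ran from 29 August 2007 to 18 August 2008, the deadline is extended by 355 days to 2 July 2009.
The other events in the timeline have no effect on the limitation period under the stated rules.
Fontaine filed on 3 September 2009, after the 2 July 2009 deadline, so the action is time-barred.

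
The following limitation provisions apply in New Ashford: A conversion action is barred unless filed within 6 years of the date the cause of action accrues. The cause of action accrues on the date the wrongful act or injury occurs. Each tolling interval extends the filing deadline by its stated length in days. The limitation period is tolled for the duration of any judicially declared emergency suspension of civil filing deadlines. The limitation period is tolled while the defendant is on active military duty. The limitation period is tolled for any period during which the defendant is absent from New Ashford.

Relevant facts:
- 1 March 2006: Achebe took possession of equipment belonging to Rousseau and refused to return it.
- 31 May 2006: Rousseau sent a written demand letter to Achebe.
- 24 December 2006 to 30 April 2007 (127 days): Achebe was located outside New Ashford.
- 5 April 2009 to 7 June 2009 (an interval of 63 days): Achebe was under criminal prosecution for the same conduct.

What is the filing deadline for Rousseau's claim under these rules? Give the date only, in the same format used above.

6 July 2012

The cause of action accrued on 1 March 2006, the date of the act.
6 years from 1 March 2006 is 1 March 2012.
The defendant's absence from the jurisdiction from 24 December 2006 to 30 April 2007 tolled the period for 127 days, extending the deadline to 6 July 2012.
No stated provision tolls the period for a criminal prosecution, so the interval from 5 April 2009 to 7 June 2009 has no effect on the deadline.
Nothing else in the chronology tolls or restarts the period.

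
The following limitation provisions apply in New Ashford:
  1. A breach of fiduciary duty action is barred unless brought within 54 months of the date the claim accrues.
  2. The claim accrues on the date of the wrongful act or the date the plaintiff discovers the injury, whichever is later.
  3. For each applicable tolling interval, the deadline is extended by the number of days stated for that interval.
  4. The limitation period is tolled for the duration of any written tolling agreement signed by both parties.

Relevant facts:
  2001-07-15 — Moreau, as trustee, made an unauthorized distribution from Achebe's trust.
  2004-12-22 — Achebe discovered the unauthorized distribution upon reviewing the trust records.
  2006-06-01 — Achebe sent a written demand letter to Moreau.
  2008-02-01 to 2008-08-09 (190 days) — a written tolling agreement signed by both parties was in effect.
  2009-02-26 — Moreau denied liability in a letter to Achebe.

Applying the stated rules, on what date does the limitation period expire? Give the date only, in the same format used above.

Because discovery on 2004-12-22 post-dates the 2001-07-15 act, accrual under the later-of rule falls on 2004-12-22.
The untolled deadline — 54 months after 2004-12-22 — is 2009-06-22.
The period was tolled for 190 days by the written tolling agreement (2008-02-01 to 2008-08-09), pushing the deadline to 2009-12-29.
None of the other events listed affects the running of the period under the stated rules.

2009-12-29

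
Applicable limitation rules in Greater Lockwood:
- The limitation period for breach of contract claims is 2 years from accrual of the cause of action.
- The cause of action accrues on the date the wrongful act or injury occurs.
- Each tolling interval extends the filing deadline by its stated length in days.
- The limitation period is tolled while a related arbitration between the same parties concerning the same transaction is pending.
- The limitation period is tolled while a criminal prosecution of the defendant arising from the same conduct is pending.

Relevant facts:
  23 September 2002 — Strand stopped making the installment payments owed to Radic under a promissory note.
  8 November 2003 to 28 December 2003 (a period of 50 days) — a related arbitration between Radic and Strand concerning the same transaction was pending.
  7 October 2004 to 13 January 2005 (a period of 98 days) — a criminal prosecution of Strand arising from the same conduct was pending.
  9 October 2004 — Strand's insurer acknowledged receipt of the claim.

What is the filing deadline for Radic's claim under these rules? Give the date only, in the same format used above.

The claim accrued on 23 September 2002, when the wrongful act occurred.
2 years from 23 September 2002 is 23 September 2004.
The period was tolled for 50 days by the pending related arbitration (8 November 2003 to 28 December 2003), pushing the deadline to 12 November 2004.
The pending criminal prosecution from 7 October 2004 to 13 January 2005 tolled the period for 98 days, extending the deadline to 18 February 2005.
None of the other events listed affects the running of the period under the stated rules.

18 February 2005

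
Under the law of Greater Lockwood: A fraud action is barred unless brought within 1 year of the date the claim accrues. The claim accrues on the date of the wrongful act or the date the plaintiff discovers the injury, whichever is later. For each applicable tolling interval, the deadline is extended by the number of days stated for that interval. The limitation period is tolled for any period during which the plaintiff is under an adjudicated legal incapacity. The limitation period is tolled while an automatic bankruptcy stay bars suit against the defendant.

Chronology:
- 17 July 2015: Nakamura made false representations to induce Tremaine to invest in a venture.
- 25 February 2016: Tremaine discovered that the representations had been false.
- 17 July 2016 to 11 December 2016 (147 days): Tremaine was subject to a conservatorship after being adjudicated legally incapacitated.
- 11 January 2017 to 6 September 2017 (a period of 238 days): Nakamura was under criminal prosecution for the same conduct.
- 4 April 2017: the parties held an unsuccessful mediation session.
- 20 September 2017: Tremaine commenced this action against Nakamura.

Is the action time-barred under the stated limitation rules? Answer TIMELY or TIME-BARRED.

The claim accrued on 25 February 2016 — the later of the 17 July 2015 act and the 25 February 2016 discovery.
Adding the 1 year base period to 25 February 2016 gives a deadline of 25 February 2017, before any tolling.
The plaintiff's legal incapacity from 17 July 2016 to 11 December 2016 tolled the period for 147 days, extending the deadline to 22 July 2017.
No stated provision tolls the period for a criminal prosecution, so the interval from 11 January 2017 to 6 September 2017 has no effect on the deadline.
The other events in the timeline have no effect on the limitation period under the stated rules.
Tremaine filed on 20 September 2017, after the 22 July 2017 deadline, so the action is time-barred.

TIME-BARRED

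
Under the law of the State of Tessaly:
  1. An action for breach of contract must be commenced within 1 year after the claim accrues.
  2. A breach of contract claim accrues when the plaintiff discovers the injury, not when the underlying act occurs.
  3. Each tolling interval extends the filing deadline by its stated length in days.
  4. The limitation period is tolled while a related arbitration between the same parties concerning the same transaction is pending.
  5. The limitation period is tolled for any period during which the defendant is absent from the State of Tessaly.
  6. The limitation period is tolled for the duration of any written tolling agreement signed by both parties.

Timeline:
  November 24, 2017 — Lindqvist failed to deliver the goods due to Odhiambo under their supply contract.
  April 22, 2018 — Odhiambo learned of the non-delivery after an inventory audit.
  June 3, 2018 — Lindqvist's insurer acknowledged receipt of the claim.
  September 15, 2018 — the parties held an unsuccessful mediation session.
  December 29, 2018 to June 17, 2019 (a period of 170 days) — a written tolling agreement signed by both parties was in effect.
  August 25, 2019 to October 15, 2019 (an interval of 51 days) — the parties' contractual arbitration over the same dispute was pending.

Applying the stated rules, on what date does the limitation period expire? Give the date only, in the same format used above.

Under the discovery rule, the claim accrued on April 22, 2018, when Odhiambo discovered the injury — not on the November 24, 2017 date of the underlying act.
The untolled deadline — 1 year after April 22, 2018 — is April 22, 2019.
Because the written tolling agreement ran from December 29, 2018 to June 17, 2019, the deadline is extended by 170 days to October 9, 2019.
The pending related arbitration from August 25, 2019 to October 15, 2019 tolled the period for 51 days, extending the deadline to November 29, 2019.
None of the other events listed affects the running of the period under the stated rules.

November 29, 2019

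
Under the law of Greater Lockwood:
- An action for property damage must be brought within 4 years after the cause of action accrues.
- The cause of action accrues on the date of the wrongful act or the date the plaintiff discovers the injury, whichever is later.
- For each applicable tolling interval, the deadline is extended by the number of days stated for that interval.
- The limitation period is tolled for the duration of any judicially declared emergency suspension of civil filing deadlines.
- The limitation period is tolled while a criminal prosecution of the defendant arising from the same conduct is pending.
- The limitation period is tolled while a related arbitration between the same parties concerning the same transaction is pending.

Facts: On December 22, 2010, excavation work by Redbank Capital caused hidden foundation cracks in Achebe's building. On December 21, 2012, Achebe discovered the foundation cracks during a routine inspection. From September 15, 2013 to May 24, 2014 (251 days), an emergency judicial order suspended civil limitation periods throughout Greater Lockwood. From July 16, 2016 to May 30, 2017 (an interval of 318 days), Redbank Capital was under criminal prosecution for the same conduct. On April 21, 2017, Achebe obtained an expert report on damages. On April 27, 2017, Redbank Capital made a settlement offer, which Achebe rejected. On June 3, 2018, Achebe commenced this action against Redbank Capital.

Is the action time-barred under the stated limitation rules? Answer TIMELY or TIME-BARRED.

TIMELY

Because discovery on December 21, 2012 post-dates the December 22, 2010 act, accrual under the later-of rule falls on December 21, 2012.
4 years from December 21, 2012 is December 21, 2016.
The period was tolled for 251 days by the emergency suspension of filing deadlines (September 15, 2013 to May 24, 2014), pushing the deadline to August 29, 2017.
Because the pending criminal prosecution ran from July 16, 2016 to May 30, 2017, the deadline is extended by 318 days to July 13, 2018.
None of the other events listed affects the running of the period under the stated rules.
The June 3, 2018 filing precedes the July 13, 2018 deadline; the claim is timely.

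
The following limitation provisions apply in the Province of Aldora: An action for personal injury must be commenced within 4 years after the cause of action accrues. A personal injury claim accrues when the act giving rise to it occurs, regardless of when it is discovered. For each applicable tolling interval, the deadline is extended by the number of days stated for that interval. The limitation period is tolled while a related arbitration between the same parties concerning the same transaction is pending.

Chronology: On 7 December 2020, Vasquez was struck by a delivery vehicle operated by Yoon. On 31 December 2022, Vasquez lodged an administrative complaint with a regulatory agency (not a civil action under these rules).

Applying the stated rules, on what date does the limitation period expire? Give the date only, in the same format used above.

The limitation period began to run on 7 December 2020.
The untolled deadline — 4 years after 7 December 2020 — is 7 December 2024.
Nothing else in the chronology tolls or restarts the period.

7 December 2024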